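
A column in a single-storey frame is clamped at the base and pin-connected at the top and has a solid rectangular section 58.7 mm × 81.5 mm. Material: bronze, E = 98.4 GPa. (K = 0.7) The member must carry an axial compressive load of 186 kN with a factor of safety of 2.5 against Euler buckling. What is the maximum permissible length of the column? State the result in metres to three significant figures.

L_max ≈ 2.42 m

Buckling occurs about the weak axis: I_min = h·b³/12 with b = 58.7 mm (the shorter side).
I_min = 81.5×58.7³/12 = 1.374×10^6 mm⁴
I = 1.374×10^-6 m⁴
Required critical load P_cr = n·P = 2.5 × 186 = 465.0 kN = 4.650×10^5 N
From P_cr = π²EI/(K·L)²:  L = (1/K)·√(π²EI/P_cr) = (1/0.7)·√(π²×9.84×10^10×1.374×10^-6/4.650×10^5)
L = 2.42 m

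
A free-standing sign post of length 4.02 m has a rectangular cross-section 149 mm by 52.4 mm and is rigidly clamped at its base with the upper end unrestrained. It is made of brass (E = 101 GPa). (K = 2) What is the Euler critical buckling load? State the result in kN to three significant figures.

Buckling occurs about the weak axis: I_min = h·b³/12 with b = 52.4 mm (the shorter side).
I_min = 149×52.4³/12 = 1.786×10^6 mm⁴
I = 1.786×10^6 mm⁴ = 1.786×10^-6 m⁴
Effective length L_e = K·L = 2 × 4.02 = 8.040 m
P_cr = π²EI / L_e² = π² × 101×10⁹ × 1.786×10^-6 / 8.040² = 2.755×10^4 N

P_cr ≈ 27.5 kN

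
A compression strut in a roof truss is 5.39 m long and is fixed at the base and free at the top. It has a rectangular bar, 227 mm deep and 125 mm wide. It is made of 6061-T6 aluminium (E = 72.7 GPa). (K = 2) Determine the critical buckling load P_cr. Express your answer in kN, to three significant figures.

P_cr ≈ 228 kN

Buckling occurs about the weak axis: I_min = h·b³/12 with b = 125 mm (the shorter side).
I_min = 227×125³/12 = 3.695×10^7 mm⁴
I = 3.695×10^7 mm⁴ = 3.695×10^-5 m⁴
Effective length L_e = K·L = 2 × 5.39 = 10.78 m
P_cr = π²EI / L_e² = π² × 72.7×10⁹ × 3.695×10^-5 / 10.78² = 2.281×10^5 N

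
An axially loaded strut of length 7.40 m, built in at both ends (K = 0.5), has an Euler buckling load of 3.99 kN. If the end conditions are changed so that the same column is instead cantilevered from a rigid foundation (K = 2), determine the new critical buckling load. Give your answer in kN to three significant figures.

P_cr ≈ 0.249 kN

P_cr ∝ 1/K², so P_cr,new = P_cr,old × (K_old/K_new)² = 3.99 × (0.5/2)²
= 3.99 × 0.06250 = 0.249 kN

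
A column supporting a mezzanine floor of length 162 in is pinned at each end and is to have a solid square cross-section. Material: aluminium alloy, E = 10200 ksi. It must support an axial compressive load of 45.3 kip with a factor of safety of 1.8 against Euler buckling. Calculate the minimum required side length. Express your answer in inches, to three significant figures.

Required P_cr = n·P = 1.8 × 45.3 = 81.54 kip
L_e = K·L = 1 × 162 = 162.0 in
Required I = P_cr·L_e²/(π²E) = 8.154×10^4 × 162.0² / (π² × 1.02×10^7) = 21.26 in⁴
Solid square: I = a⁴/12  ⇒  a = (12I)^(1/4) = (12×21.26)^(1/4) = 4.00 in

a ≈ 4.00 in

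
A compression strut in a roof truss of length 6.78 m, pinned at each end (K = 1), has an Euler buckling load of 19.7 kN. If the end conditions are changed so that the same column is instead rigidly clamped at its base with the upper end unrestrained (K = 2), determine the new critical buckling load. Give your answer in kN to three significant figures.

P_cr ≈ 4.92 kN

P_cr ∝ 1/K², so P_cr,new = P_cr,old × (K_old/K_new)² = 19.7 × (1/2)²
= 19.7 × 0.2500 = 4.92 kN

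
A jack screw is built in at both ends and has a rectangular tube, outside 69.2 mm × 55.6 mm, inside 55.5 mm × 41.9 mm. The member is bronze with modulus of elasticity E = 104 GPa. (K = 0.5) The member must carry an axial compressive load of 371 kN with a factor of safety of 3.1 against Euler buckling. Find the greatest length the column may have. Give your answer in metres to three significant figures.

Weak-axis I_min = (h_o·b_o³ − h_i·b_i³)/12 with b_o = 55.6, b_i = 41.90 mm (shorter outer/inner sides).
I_min = (69.2×55.6³ − 55.50×41.90³)/12 = 6.510×10^5 mm⁴
I = 6.510×10^-7 m⁴
Required critical load P_cr = n·P = 3.1 × 371 = 1150 kN = 1.150×10^6 N
From P_cr = π²EI/(K·L)²:  L = (1/K)·√(π²EI/P_cr) = (1/0.5)·√(π²×1.04×10^11×6.510×10^-7/1.150×10^6)
L = 1.52 m

L_max ≈ 1.52 m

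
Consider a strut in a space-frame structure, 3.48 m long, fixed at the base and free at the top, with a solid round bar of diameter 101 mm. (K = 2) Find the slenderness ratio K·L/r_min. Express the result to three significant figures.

I = πd⁴/64 = π×101⁴/64 = 5.108×10^6 mm⁴
A = 8.012×10^3 mm²;  r_min = √(I/A) = √(5.108×10^6/8.012×10^3) = 25.25 mm
L_e = K·L = 2 × 3.48 m = 6.960 m = 6960.0 mm
λ = L_e / r_min = 6960.0 / 25.25 = 276

λ ≈ 276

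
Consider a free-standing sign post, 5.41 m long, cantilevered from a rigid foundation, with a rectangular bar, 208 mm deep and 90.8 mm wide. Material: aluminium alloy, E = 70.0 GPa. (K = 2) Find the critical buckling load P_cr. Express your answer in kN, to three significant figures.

Buckling occurs about the weak axis: I_min = h·b³/12 with b = 90.8 mm (the shorter side).
I_min = 208×90.8³/12 = 1.298×10^7 mm⁴
I = 1.298×10^7 mm⁴ = 1.298×10^-5 m⁴
Effective length L_e = K·L = 2 × 5.41 = 10.82 m
P_cr = π²EI / L_e² = π² × 70.0×10⁹ × 1.298×10^-5 / 10.82² = 7.657×10^4 N

P_cr ≈ 76.6 kN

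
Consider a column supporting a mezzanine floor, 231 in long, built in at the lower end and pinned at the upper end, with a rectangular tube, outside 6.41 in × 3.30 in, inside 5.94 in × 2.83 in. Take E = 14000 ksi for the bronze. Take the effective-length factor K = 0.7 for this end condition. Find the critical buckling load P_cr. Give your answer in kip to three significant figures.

Weak-axis I_min = (h_o·b_o³ − h_i·b_i³)/12 with b_o = 3.30, b_i = 2.830 in (shorter outer/inner sides).
I_min = (6.41×3.30³ − 5.940×2.830³)/12 = 7.977 in⁴
Effective length L_e = K·L = 0.7 × 231 = 161.7 in
P_cr = π²EI / L_e² = π² × 14000×10³ × 7.977 / 161.7² = 4.216×10^4 lb

P_cr ≈ 42.2 kip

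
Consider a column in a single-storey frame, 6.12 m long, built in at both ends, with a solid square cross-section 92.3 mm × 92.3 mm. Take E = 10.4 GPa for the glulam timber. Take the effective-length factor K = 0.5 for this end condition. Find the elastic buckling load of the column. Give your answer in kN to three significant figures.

P_cr ≈ 66.3 kN

I = a⁴/12 = 92.3⁴/12 = 6.048×10^6 mm⁴
I = 6.048×10^6 mm⁴ = 6.048×10^-6 m⁴
Effective length L_e = K·L = 0.5 × 6.12 = 3.060 m
P_cr = π²EI / L_e² = π² × 10.4×10⁹ × 6.048×10^-6 / 3.060² = 6.630×10^4 N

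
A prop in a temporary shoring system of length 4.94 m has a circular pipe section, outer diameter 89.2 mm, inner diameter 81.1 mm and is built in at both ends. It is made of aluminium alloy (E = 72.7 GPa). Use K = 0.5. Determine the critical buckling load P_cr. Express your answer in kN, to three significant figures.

P_cr ≈ 116 kN

d_o = 89.2 mm, d_i = 81.1 mm
I = π(d_o⁴ − d_i⁴)/64 = π(89.2⁴ − 81.10⁴)/64 = 9.841×10^5 mm⁴
I = 9.841×10^5 mm⁴ = 9.841×10^-7 m⁴
Effective length L_e = K·L = 0.5 × 4.94 = 2.470 m
P_cr = π²EI / L_e² = π² × 72.7×10⁹ × 9.841×10^-7 / 2.470² = 1.157×10^5 N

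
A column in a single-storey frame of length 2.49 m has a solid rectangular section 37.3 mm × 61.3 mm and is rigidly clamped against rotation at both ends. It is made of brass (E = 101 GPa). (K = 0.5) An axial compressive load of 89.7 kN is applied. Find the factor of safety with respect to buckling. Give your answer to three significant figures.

n ≈ 1.90

Buckling occurs about the weak axis: I_min = h·b³/12 with b = 37.3 mm (the shorter side).
I_min = 61.3×37.3³/12 = 2.651×10^5 mm⁴
I = 2.651×10^5 mm⁴ = 2.651×10^-7 m⁴
Effective length L_e = K·L = 0.5 × 2.49 = 1.245 m
P_cr = π²EI / L_e² = π² × 101×10⁹ × 2.651×10^-7 / 1.245² = 1.705×10^5 N
Factor of safety n = P_cr / P = 170.49 / 89.7 = 1.90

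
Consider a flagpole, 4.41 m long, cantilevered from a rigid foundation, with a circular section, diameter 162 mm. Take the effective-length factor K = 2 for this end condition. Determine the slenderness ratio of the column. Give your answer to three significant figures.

I = πd⁴/64 = π×162⁴/64 = 3.381×10^7 mm⁴
A = 2.061×10^4 mm²;  r_min = √(I/A) = √(3.381×10^7/2.061×10^4) = 40.50 mm
L_e = K·L = 2 × 4.41 m = 8.820 m = 8820.0 mm
λ = L_e / r_min = 8820.0 / 40.50 = 218

λ ≈ 218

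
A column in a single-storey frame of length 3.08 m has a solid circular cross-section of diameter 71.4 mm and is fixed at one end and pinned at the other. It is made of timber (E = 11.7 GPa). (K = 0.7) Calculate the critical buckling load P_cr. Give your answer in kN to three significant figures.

I = πd⁴/64 = π×71.4⁴/64 = 1.276×10^6 mm⁴
I = 1.276×10^6 mm⁴ = 1.276×10^-6 m⁴
Effective length L_e = K·L = 0.7 × 3.08 = 2.156 m
P_cr = π²EI / L_e² = π² × 11.7×10⁹ × 1.276×10^-6 / 2.156² = 3.169×10^4 N

P_cr ≈ 31.7 kN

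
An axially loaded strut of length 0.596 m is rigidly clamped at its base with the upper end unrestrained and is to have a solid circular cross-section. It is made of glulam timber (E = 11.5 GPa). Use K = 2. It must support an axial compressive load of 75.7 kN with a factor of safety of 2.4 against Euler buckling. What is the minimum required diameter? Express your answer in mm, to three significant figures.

d ≈ 82.5 mm

Required P_cr = n·P = 2.4 × 75.7 = 181.7 kN
L_e = K·L = 2 × 0.596 = 1.192 m
Required I = P_cr·L_e²/(π²E) = 1.817×10^5 × 1.192² / (π² × 1.15×10^10) = 2.274×10^-6 m⁴
I_req = 2.274×10^6 mm⁴
Solid circle: I = πd⁴/64  ⇒  d = (64I/π)^(1/4) = (64×2.274×10^6/π)^(1/4) = 82.5 mm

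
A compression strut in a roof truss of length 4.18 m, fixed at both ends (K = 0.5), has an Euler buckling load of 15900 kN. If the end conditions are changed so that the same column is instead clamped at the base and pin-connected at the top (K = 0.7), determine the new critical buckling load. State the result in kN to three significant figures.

P_cr ∝ 1/K², so P_cr,new = P_cr,old × (K_old/K_new)² = 15900 × (0.5/0.7)²
= 15900 × 0.5102 = 8110 kN

P_cr ≈ 8110 kN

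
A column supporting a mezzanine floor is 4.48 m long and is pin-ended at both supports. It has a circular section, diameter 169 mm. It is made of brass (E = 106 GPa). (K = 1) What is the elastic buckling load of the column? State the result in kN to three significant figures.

I = πd⁴/64 = π×169⁴/64 = 4.004×10^7 mm⁴
I = 4.004×10^7 mm⁴ = 4.004×10^-5 m⁴
Effective length L_e = K·L = 1 × 4.48 = 4.480 m
P_cr = π²EI / L_e² = π² × 106×10⁹ × 4.004×10^-5 / 4.480² = 2.087×10^6 N

P_cr ≈ 2090 kN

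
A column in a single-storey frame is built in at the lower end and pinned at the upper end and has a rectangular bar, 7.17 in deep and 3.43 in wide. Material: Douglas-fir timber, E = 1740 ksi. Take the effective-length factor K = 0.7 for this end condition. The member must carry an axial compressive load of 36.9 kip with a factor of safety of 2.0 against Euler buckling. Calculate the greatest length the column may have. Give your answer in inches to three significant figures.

L_max ≈ 107 in

Buckling occurs about the weak axis: I_min = h·b³/12 with b = 3.43 in (the shorter side).
I_min = 7.17×3.43³/12 = 24.11 in⁴
Required critical load P_cr = n·P = 2.0 × 36.9 = 73.80 kip = 7.380×10^4 lb
From P_cr = π²EI/(K·L)²:  L = (1/K)·√(π²EI/P_cr) = (1/0.7)·√(π²×1.74×10^6×24.11/7.380×10^4)
L = 107 in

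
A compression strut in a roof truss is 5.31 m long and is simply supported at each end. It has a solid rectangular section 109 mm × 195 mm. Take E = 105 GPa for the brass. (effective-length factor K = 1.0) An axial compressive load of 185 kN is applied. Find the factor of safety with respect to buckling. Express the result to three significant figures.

Buckling occurs about the weak axis: I_min = h·b³/12 with b = 109 mm (the shorter side).
I_min = 195×109³/12 = 2.104×10^7 mm⁴
I = 2.104×10^7 mm⁴ = 2.104×10^-5 m⁴
Effective length L_e = K·L = 1 × 5.31 = 5.310 m
P_cr = π²EI / L_e² = π² × 105×10⁹ × 2.104×10^-5 / 5.310² = 7.735×10^5 N
Factor of safety n = P_cr / P = 773.45 / 185 = 4.18

n ≈ 4.18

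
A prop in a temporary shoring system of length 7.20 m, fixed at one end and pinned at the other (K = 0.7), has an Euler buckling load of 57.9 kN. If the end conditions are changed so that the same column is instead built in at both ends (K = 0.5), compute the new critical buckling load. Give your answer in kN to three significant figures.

P_cr ∝ 1/K², so P_cr,new = P_cr,old × (K_old/K_new)² = 57.9 × (0.7/0.5)²
= 57.9 × 1.960 = 113 kN

P_cr ≈ 113 kN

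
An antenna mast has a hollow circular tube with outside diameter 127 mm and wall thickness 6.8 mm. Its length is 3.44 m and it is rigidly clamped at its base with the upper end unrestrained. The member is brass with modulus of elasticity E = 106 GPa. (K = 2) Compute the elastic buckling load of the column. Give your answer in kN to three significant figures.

P_cr ≈ 103 kN

Inner diameter d_i = 127 − 2×6.8 = 113.4 mm
I = π(d_o⁴ − d_i⁴)/64 = π(127⁴ − 113.4⁴)/64 = 4.652×10^6 mm⁴
I = 4.652×10^6 mm⁴ = 4.652×10^-6 m⁴
Effective length L_e = K·L = 2 × 3.44 = 6.880 m
P_cr = π²EI / L_e² = π² × 106×10⁹ × 4.652×10^-6 / 6.880² = 1.028×10^5 N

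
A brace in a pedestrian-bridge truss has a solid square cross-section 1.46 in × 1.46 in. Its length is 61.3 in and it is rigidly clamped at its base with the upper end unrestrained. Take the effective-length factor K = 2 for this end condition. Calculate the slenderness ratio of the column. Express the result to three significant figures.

For a square r = a/√12 = 1.46/√12 = 0.4215 in
L_e = K·L = 2 × 61.3 = 122.6 in
λ = L_e / r_min = 122.60 / 0.4215 = 291

λ ≈ 291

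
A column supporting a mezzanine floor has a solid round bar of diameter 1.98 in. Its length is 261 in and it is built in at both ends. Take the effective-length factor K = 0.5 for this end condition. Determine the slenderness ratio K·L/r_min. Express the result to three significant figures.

λ ≈ 264

I = πd⁴/64 = π×1.98⁴/64 = 0.7545 in⁴
A = 3.079 in²;  r_min = √(I/A) = √(0.7545/3.079) = 0.4950 in
L_e = K·L = 0.5 × 261 = 130.5 in
λ = L_e / r_min = 130.50 / 0.4950 = 264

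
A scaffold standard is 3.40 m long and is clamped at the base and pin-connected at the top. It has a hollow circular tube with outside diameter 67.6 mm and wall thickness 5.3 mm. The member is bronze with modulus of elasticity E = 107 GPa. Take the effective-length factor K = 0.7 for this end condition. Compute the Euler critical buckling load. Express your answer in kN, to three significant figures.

P_cr ≈ 94.5 kN

Inner diameter d_i = 67.6 − 2×5.3 = 57.00 mm
I = π(d_o⁴ − d_i⁴)/64 = π(67.6⁴ − 57.00⁴)/64 = 5.069×10^5 mm⁴
I = 5.069×10^5 mm⁴ = 5.069×10^-7 m⁴
Effective length L_e = K·L = 0.7 × 3.40 = 2.380 m
P_cr = π²EI / L_e² = π² × 107×10⁹ × 5.069×10^-7 / 2.380² = 9.451×10^4 N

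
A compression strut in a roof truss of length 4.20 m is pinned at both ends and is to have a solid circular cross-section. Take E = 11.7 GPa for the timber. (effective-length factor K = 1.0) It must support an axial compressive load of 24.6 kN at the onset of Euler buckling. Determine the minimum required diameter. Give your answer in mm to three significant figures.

L_e = K·L = 1 × 4.20 = 4.200 m
Required I = P_cr·L_e²/(π²E) = 2.460×10^4 × 4.200² / (π² × 1.17×10^10) = 3.758×10^-6 m⁴
I_req = 3.758×10^6 mm⁴
Solid circle: I = πd⁴/64  ⇒  d = (64I/π)^(1/4) = (64×3.758×10^6/π)^(1/4) = 93.5 mm

d ≈ 93.5 mm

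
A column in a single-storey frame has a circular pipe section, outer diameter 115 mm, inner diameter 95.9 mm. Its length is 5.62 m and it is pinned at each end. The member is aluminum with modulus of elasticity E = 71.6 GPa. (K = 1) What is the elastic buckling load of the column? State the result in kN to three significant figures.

P_cr ≈ 99.2 kN

d_o = 115 mm, d_i = 95.9 mm
I = π(d_o⁴ − d_i⁴)/64 = π(115⁴ − 95.90⁴)/64 = 4.434×10^6 mm⁴
I = 4.434×10^6 mm⁴ = 4.434×10^-6 m⁴
Effective length L_e = K·L = 1 × 5.62 = 5.620 m
P_cr = π²EI / L_e² = π² × 71.6×10⁹ × 4.434×10^-6 / 5.620² = 9.920×10^4 N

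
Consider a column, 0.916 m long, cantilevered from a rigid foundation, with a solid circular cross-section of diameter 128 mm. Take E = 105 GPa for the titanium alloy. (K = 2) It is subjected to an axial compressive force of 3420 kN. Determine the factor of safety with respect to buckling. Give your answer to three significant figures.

n ≈ 1.19

I = πd⁴/64 = π×128⁴/64 = 1.318×10^7 mm⁴
I = 1.318×10^7 mm⁴ = 1.318×10^-5 m⁴
Effective length L_e = K·L = 2 × 0.916 = 1.832 m
P_cr = π²EI / L_e² = π² × 105×10⁹ × 1.318×10^-5 / 1.832² = 4.069×10^6 N
Factor of safety n = P_cr / P = 4068.6 / 3420 = 1.19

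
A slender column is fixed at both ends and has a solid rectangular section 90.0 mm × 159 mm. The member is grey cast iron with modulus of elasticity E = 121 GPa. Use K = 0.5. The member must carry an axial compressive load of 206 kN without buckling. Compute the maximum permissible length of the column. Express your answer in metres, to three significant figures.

Buckling occurs about the weak axis: I_min = h·b³/12 with b = 90.0 mm (the shorter side).
I_min = 159×90.0³/12 = 9.659×10^6 mm⁴
I = 9.659×10^-6 m⁴
At the buckling limit P_cr = P = 2.060×10^5 N
From P_cr = π²EI/(K·L)²:  L = (1/K)·√(π²EI/P_cr) = (1/0.5)·√(π²×1.21×10^11×9.659×10^-6/2.060×10^5)
L = 15.0 m

L_max ≈ 15.0 m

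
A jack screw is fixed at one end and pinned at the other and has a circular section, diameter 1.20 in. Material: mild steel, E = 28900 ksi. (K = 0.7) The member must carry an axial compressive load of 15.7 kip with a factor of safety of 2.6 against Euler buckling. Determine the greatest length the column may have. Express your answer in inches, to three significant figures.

L_max ≈ 38.1 in

I = πd⁴/64 = π×1.20⁴/64 = 0.1018 in⁴
Required critical load P_cr = n·P = 2.6 × 15.7 = 40.82 kip = 4.082×10^4 lb
From P_cr = π²EI/(K·L)²:  L = (1/K)·√(π²EI/P_cr) = (1/0.7)·√(π²×2.89×10^7×0.1018/4.082×10^4)
L = 38.1 in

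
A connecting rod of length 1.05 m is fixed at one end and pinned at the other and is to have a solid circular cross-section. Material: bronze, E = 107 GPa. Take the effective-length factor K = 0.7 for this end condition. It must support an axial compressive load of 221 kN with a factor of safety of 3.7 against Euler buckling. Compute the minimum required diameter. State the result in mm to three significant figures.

d ≈ 54.0 mm

Required P_cr = n·P = 3.7 × 221 = 817.7 kN
L_e = K·L = 0.7 × 1.05 = 0.7350 m
Required I = P_cr·L_e²/(π²E) = 8.177×10^5 × 0.7350² / (π² × 1.07×10^11) = 4.183×10^-7 m⁴
I_req = 4.183×10^5 mm⁴
Solid circle: I = πd⁴/64  ⇒  d = (64I/π)^(1/4) = (64×4.183×10^5/π)^(1/4) = 54.0 mm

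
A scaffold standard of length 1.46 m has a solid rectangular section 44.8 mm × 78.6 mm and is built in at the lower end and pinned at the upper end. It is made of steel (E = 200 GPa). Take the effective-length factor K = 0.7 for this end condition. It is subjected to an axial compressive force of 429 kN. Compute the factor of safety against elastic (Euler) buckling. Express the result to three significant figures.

Buckling occurs about the weak axis: I_min = h·b³/12 with b = 44.8 mm (the shorter side).
I_min = 78.6×44.8³/12 = 5.889×10^5 mm⁴
I = 5.889×10^5 mm⁴ = 5.889×10^-7 m⁴
Effective length L_e = K·L = 0.7 × 1.46 = 1.022 m
P_cr = π²EI / L_e² = π² × 200×10⁹ × 5.889×10^-7 / 1.022² = 1.113×10^6 N
Factor of safety n = P_cr / P = 1113.0 / 429 = 2.59

n ≈ 2.59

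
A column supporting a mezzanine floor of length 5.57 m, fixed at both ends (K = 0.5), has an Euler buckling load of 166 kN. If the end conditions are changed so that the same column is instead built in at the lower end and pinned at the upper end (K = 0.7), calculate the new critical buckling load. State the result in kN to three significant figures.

P_cr ≈ 84.7 kN

P_cr ∝ 1/K², so P_cr,new = P_cr,old × (K_old/K_new)² = 166 × (0.5/0.7)²
= 166 × 0.5102 = 84.7 kN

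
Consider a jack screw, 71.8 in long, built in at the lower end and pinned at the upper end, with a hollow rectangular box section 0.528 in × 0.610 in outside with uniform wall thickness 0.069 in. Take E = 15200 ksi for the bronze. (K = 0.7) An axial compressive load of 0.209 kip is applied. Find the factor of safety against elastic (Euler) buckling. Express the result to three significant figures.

n ≈ 1.46

Inner dimensions: h_i = 0.610 − 2×0.069 = 0.4720 in, b_i = 0.528 − 2×0.069 = 0.3900 in
Weak-axis I_min = (h_o·b_o³ − h_i·b_i³)/12 with b_o = 0.528, b_i = 0.3900 in (shorter outer/inner sides).
I_min = (0.610×0.528³ − 0.4720×0.3900³)/12 = 5.149×10^-3 in⁴
Effective length L_e = K·L = 0.7 × 71.8 = 50.26 in
P_cr = π²EI / L_e² = π² × 15200×10³ × 5.149×10^-3 / 50.26² = 305.8 lb
Factor of safety n = P_cr / P = 0.30581 / 0.209 = 1.46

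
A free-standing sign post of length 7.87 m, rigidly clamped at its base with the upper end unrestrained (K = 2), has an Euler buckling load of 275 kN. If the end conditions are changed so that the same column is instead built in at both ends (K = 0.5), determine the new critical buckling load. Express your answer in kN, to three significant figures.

P_cr ≈ 4400 kN

P_cr ∝ 1/K², so P_cr,new = P_cr,old × (K_old/K_new)² = 275 × (2/0.5)²
= 275 × 16.00 = 4400 kN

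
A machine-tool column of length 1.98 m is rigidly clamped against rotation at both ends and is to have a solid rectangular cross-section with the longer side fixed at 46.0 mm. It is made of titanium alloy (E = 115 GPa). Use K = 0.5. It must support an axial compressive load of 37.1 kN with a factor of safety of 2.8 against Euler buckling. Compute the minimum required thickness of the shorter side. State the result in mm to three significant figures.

b ≈ 28.6 mm

Required P_cr = n·P = 2.8 × 37.1 = 103.9 kN
L_e = K·L = 0.5 × 1.98 = 0.9900 m
Required I = P_cr·L_e²/(π²E) = 1.039×10^5 × 0.9900² / (π² × 1.15×10^11) = 8.970×10^-8 m⁴
I_req = 8.970×10^4 mm⁴
Rectangle, weak axis: I_min = h·b³/12 with h = 46.0 mm fixed  ⇒  b = (12I/h)^(1/3) = 28.6 mm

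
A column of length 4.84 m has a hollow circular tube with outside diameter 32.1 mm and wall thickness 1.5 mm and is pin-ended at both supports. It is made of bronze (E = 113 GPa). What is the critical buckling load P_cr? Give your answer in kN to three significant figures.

P_cr ≈ 0.805 kN

Inner diameter d_i = 32.1 − 2×1.5 = 29.10 mm
I = π(d_o⁴ − d_i⁴)/64 = π(32.1⁴ − 29.10⁴)/64 = 1.692×10^4 mm⁴
I = 1.692×10^4 mm⁴ = 1.692×10^-8 m⁴
Effective length L_e = K·L = 1 × 4.84 = 4.840 m
P_cr = π²EI / L_e² = π² × 113×10⁹ × 1.692×10^-8 / 4.840² = 805.5 N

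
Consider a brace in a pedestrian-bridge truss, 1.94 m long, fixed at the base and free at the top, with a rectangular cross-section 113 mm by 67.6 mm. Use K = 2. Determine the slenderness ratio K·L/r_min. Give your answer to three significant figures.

λ ≈ 199

For a rectangle r_min = b/√12 = 67.6/√12 = 19.51 mm
L_e = K·L = 2 × 1.94 m = 3.880 m = 3880.0 mm
λ = L_e / r_min = 3880.0 / 19.51 = 199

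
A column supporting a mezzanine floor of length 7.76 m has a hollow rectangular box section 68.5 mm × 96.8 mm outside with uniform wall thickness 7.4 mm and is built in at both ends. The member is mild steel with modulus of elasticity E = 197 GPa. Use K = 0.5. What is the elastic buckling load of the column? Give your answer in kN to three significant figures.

Inner dimensions: h_i = 96.8 − 2×7.4 = 82.00 mm, b_i = 68.5 − 2×7.4 = 53.70 mm
Weak-axis I_min = (h_o·b_o³ − h_i·b_i³)/12 with b_o = 68.5, b_i = 53.70 mm (shorter outer/inner sides).
I_min = (96.8×68.5³ − 82.00×53.70³)/12 = 1.535×10^6 mm⁴
I = 1.535×10^6 mm⁴ = 1.535×10^-6 m⁴
Effective length L_e = K·L = 0.5 × 7.76 = 3.880 m
P_cr = π²EI / L_e² = π² × 197×10⁹ × 1.535×10^-6 / 3.880² = 1.982×10^5 N

P_cr ≈ 198 kN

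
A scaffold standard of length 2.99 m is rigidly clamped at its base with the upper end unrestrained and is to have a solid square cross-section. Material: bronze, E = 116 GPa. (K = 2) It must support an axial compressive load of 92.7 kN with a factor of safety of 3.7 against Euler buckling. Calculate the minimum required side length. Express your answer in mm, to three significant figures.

Required P_cr = n·P = 3.7 × 92.7 = 343.0 kN
L_e = K·L = 2 × 2.99 = 5.980 m
Required I = P_cr·L_e²/(π²E) = 3.430×10^5 × 5.980² / (π² × 1.16×10^11) = 1.071×10^-5 m⁴
I_req = 1.071×10^7 mm⁴
Solid square: I = a⁴/12  ⇒  a = (12I)^(1/4) = (12×1.071×10^7)^(1/4) = 106 mm

a ≈ 106 mm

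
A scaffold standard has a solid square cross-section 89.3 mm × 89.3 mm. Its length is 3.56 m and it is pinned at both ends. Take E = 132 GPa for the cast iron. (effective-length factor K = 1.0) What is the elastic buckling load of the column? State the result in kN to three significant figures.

P_cr ≈ 545 kN

I = a⁴/12 = 89.3⁴/12 = 5.299×10^6 mm⁴
I = 5.299×10^6 mm⁴ = 5.299×10^-6 m⁴
Effective length L_e = K·L = 1 × 3.56 = 3.560 m
P_cr = π²EI / L_e² = π² × 132×10⁹ × 5.299×10^-6 / 3.560² = 5.448×10^5 N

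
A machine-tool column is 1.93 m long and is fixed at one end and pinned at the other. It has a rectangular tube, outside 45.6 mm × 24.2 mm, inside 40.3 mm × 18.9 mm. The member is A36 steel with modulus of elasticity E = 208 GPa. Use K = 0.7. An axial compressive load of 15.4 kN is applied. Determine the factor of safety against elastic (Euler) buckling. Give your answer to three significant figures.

n ≈ 2.28

Weak-axis I_min = (h_o·b_o³ − h_i·b_i³)/12 with b_o = 24.2, b_i = 18.90 mm (shorter outer/inner sides).
I_min = (45.6×24.2³ − 40.30×18.90³)/12 = 3.118×10^4 mm⁴
I = 3.118×10^4 mm⁴ = 3.118×10^-8 m⁴
Effective length L_e = K·L = 0.7 × 1.93 = 1.351 m
P_cr = π²EI / L_e² = π² × 208×10⁹ × 3.118×10^-8 / 1.351² = 3.507×10^4 N
Factor of safety n = P_cr / P = 35.072 / 15.4 = 2.28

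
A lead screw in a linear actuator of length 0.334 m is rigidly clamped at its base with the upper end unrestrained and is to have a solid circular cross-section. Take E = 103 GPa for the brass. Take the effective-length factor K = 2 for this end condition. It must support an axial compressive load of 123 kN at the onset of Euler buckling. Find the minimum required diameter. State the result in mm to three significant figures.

L_e = K·L = 2 × 0.334 = 0.6680 m
Required I = P_cr·L_e²/(π²E) = 1.230×10^5 × 0.6680² / (π² × 1.03×10^11) = 5.399×10^-8 m⁴
I_req = 5.399×10^4 mm⁴
Solid circle: I = πd⁴/64  ⇒  d = (64I/π)^(1/4) = (64×5.399×10^4/π)^(1/4) = 32.4 mm

d ≈ 32.4 mm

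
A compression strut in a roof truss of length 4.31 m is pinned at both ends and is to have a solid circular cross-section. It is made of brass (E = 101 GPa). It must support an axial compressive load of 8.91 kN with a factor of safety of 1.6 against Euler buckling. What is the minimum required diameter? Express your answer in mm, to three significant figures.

d ≈ 48.2 mm

Required P_cr = n·P = 1.6 × 8.91 = 14.26 kN
L_e = K·L = 1 × 4.31 = 4.310 m
Required I = P_cr·L_e²/(π²E) = 1.426×10^4 × 4.310² / (π² × 1.01×10^11) = 2.657×10^-7 m⁴
I_req = 2.657×10^5 mm⁴
Solid circle: I = πd⁴/64  ⇒  d = (64I/π)^(1/4) = (64×2.657×10^5/π)^(1/4) = 48.2 mm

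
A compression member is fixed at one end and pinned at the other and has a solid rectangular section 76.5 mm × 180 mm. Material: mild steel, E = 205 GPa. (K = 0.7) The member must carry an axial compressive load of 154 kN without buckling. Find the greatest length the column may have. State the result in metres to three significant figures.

L_max ≈ 13.4 m

Buckling occurs about the weak axis: I_min = h·b³/12 with b = 76.5 mm (the shorter side).
I_min = 180×76.5³/12 = 6.715×10^6 mm⁴
I = 6.715×10^-6 m⁴
At the buckling limit P_cr = P = 1.540×10^5 N
From P_cr = π²EI/(K·L)²:  L = (1/K)·√(π²EI/P_cr) = (1/0.7)·√(π²×2.05×10^11×6.715×10^-6/1.540×10^5)
L = 13.4 m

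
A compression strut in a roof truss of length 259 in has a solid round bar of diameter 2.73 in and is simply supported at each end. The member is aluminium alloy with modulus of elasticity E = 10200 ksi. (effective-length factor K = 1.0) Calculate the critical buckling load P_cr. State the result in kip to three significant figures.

P_cr ≈ 4.09 kip

I = πd⁴/64 = π×2.73⁴/64 = 2.727 in⁴
Effective length L_e = K·L = 1 × 259 = 259.0 in
P_cr = π²EI / L_e² = π² × 10200×10³ × 2.727 / 259.0² = 4.092×10^3 lb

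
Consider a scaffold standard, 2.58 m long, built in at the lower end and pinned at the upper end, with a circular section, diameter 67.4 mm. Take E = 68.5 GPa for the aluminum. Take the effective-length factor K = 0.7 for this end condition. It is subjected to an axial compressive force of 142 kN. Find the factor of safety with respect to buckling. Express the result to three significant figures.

n ≈ 1.48

I = πd⁴/64 = π×67.4⁴/64 = 1.013×10^6 mm⁴
I = 1.013×10^6 mm⁴ = 1.013×10^-6 m⁴
Effective length L_e = K·L = 0.7 × 2.58 = 1.806 m
P_cr = π²EI / L_e² = π² × 68.5×10⁹ × 1.013×10^-6 / 1.806² = 2.100×10^5 N
Factor of safety n = P_cr / P = 209.97 / 142 = 1.48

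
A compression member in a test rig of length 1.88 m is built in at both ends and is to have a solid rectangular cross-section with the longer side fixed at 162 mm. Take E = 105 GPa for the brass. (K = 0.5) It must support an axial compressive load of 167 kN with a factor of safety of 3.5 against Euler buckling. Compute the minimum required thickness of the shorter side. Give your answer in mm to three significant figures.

Required P_cr = n·P = 3.5 × 167 = 584.5 kN
L_e = K·L = 0.5 × 1.88 = 0.9400 m
Required I = P_cr·L_e²/(π²E) = 5.845×10^5 × 0.9400² / (π² × 1.05×10^11) = 4.984×10^-7 m⁴
I_req = 4.984×10^5 mm⁴
Rectangle, weak axis: I_min = h·b³/12 with h = 162 mm fixed  ⇒  b = (12I/h)^(1/3) = 33.3 mm

b ≈ 33.3 mm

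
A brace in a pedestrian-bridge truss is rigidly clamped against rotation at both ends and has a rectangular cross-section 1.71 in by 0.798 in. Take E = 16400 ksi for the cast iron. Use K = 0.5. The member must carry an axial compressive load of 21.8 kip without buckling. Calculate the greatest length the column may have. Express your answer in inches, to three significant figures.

Buckling occurs about the weak axis: I_min = h·b³/12 with b = 0.798 in (the shorter side).
I_min = 1.71×0.798³/12 = 7.241×10^-2 in⁴
At the buckling limit P_cr = P = 2.180×10^4 lb
From P_cr = π²EI/(K·L)²:  L = (1/K)·√(π²EI/P_cr) = (1/0.5)·√(π²×1.64×10^7×7.241×10^-2/2.180×10^4)
L = 46.4 in

L_max ≈ 46.4 in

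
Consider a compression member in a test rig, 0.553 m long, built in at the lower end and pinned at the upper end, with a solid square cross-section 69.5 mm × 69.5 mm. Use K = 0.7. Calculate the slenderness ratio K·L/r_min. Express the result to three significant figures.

I = a⁴/12 = 69.5⁴/12 = 1.944×10^6 mm⁴
A = 4.830×10^3 mm²;  r_min = √(I/A) = √(1.944×10^6/4.830×10^3) = 20.06 mm
L_e = K·L = 0.7 × 0.553 m = 0.3871 m = 387.10 mm
λ = L_e / r_min = 387.10 / 20.06 = 19.3

λ ≈ 19.3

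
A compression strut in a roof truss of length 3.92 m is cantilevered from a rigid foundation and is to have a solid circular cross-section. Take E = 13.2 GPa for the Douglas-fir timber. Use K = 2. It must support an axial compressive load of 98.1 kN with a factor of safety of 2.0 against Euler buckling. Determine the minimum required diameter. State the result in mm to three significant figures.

d ≈ 208 mm

Required P_cr = n·P = 2.0 × 98.1 = 196.2 kN
L_e = K·L = 2 × 3.92 = 7.840 m
Required I = P_cr·L_e²/(π²E) = 1.962×10^5 × 7.840² / (π² × 1.32×10^10) = 9.257×10^-5 m⁴
I_req = 9.257×10^7 mm⁴
Solid circle: I = πd⁴/64  ⇒  d = (64I/π)^(1/4) = (64×9.257×10^7/π)^(1/4) = 208 mm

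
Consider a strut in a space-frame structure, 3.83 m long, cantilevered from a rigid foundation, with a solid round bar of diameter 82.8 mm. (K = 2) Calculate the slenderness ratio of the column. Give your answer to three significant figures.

λ ≈ 370

For a solid circle r = d/4 = 82.8/4 = 20.70 mm
L_e = K·L = 2 × 3.83 m = 7.660 m = 7660.0 mm
λ = L_e / r_min = 7660.0 / 20.70 = 370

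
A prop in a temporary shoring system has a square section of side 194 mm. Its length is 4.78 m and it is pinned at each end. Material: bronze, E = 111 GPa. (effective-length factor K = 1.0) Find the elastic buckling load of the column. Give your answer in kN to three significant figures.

I = a⁴/12 = 194⁴/12 = 1.180×10^8 mm⁴
I = 1.180×10^8 mm⁴ = 1.180×10^-4 m⁴
Effective length L_e = K·L = 1 × 4.78 = 4.780 m
P_cr = π²EI / L_e² = π² × 111×10⁹ × 1.180×10^-4 / 4.780² = 5.660×10^6 N

P_cr ≈ 5660 kN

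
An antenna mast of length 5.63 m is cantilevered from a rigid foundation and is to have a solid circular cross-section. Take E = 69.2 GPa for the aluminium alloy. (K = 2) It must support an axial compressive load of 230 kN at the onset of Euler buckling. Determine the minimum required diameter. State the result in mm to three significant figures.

L_e = K·L = 2 × 5.63 = 11.26 m
Required I = P_cr·L_e²/(π²E) = 2.300×10^5 × 11.26² / (π² × 6.92×10^10) = 4.270×10^-5 m⁴
I_req = 4.270×10^7 mm⁴
Solid circle: I = πd⁴/64  ⇒  d = (64I/π)^(1/4) = (64×4.270×10^7/π)^(1/4) = 172 mm

d ≈ 172 mm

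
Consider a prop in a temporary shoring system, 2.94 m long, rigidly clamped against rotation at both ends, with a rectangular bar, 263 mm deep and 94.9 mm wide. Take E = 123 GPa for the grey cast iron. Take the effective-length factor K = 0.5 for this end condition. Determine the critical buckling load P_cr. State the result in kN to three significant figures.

Buckling occurs about the weak axis: I_min = h·b³/12 with b = 94.9 mm (the shorter side).
I_min = 263×94.9³/12 = 1.873×10^7 mm⁴
I = 1.873×10^7 mm⁴ = 1.873×10^-5 m⁴
Effective length L_e = K·L = 0.5 × 2.94 = 1.470 m
P_cr = π²EI / L_e² = π² × 123×10⁹ × 1.873×10^-5 / 1.470² = 1.052×10^7 N

P_cr ≈ 10500 kN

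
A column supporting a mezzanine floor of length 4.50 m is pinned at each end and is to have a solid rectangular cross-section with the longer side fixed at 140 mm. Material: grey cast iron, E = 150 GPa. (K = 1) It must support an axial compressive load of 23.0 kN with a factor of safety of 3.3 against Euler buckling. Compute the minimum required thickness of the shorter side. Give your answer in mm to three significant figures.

b ≈ 44.6 mm

Required P_cr = n·P = 3.3 × 23.0 = 75.90 kN
L_e = K·L = 1 × 4.50 = 4.500 m
Required I = P_cr·L_e²/(π²E) = 7.590×10^4 × 4.500² / (π² × 1.50×10^11) = 1.038×10^-6 m⁴
I_req = 1.038×10^6 mm⁴
Rectangle, weak axis: I_min = h·b³/12 with h = 140 mm fixed  ⇒  b = (12I/h)^(1/3) = 44.6 mm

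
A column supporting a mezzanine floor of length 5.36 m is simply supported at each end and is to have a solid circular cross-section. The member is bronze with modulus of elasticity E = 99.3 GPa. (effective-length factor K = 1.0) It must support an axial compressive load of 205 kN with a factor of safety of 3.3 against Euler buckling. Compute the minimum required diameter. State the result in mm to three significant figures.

d ≈ 142 mm

Required P_cr = n·P = 3.3 × 205 = 676.5 kN
L_e = K·L = 1 × 5.36 = 5.360 m
Required I = P_cr·L_e²/(π²E) = 6.765×10^5 × 5.360² / (π² × 9.93×10^10) = 1.983×10^-5 m⁴
I_req = 1.983×10^7 mm⁴
Solid circle: I = πd⁴/64  ⇒  d = (64I/π)^(1/4) = (64×1.983×10^7/π)^(1/4) = 142 mm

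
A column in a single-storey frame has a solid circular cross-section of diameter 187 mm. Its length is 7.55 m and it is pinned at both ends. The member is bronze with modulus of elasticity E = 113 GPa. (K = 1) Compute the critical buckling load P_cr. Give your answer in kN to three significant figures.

I = πd⁴/64 = π×187⁴/64 = 6.003×10^7 mm⁴
I = 6.003×10^7 mm⁴ = 6.003×10^-5 m⁴
Effective length L_e = K·L = 1 × 7.55 = 7.550 m
P_cr = π²EI / L_e² = π² × 113×10⁹ × 6.003×10^-5 / 7.550² = 1.174×10^6 N

P_cr ≈ 1170 kN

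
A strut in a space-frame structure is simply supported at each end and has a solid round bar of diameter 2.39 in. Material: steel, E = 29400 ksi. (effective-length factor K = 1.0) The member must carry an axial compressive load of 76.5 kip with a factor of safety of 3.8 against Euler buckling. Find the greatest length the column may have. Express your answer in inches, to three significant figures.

L_max ≈ 40.0 in

I = πd⁴/64 = π×2.39⁴/64 = 1.602 in⁴
Required critical load P_cr = n·P = 3.8 × 76.5 = 290.7 kip = 2.907×10^5 lb
From P_cr = π²EI/(K·L)²:  L = (1/K)·√(π²EI/P_cr) = (1/1)·√(π²×2.94×10^7×1.602/2.907×10^5)
L = 40.0 in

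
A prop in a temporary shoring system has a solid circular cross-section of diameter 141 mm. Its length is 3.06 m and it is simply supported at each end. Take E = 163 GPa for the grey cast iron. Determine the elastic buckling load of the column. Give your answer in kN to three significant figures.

I = πd⁴/64 = π×141⁴/64 = 1.940×10^7 mm⁴
I = 1.940×10^7 mm⁴ = 1.940×10^-5 m⁴
Effective length L_e = K·L = 1 × 3.06 = 3.060 m
P_cr = π²EI / L_e² = π² × 163×10⁹ × 1.940×10^-5 / 3.060² = 3.333×10^6 N

P_cr ≈ 3330 kN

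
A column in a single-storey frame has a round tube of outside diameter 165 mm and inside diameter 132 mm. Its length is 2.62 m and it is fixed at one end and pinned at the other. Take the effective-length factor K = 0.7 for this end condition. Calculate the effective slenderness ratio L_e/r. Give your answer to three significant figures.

λ ≈ 34.7

d_o = 165 mm, d_i = 132 mm
I = π(d_o⁴ − d_i⁴)/64 = π(165⁴ − 132.0⁴)/64 = 2.148×10^7 mm⁴
A = 7.698×10^3 mm²;  r_min = √(I/A) = √(2.148×10^7/7.698×10^3) = 52.83 mm
L_e = K·L = 0.7 × 2.62 m = 1.834 m = 1834.0 mm
λ = L_e / r_min = 1834.0 / 52.83 = 34.7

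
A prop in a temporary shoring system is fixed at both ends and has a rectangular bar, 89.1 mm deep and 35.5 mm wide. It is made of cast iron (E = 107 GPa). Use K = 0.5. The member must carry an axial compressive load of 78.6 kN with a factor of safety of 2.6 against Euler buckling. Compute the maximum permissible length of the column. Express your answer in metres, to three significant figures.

Buckling occurs about the weak axis: I_min = h·b³/12 with b = 35.5 mm (the shorter side).
I_min = 89.1×35.5³/12 = 3.322×10^5 mm⁴
I = 3.322×10^-7 m⁴
Required critical load P_cr = n·P = 2.6 × 78.6 = 204.4 kN = 2.044×10^5 N
From P_cr = π²EI/(K·L)²:  L = (1/K)·√(π²EI/P_cr) = (1/0.5)·√(π²×1.07×10^11×3.322×10^-7/2.044×10^5)
L = 2.62 m

L_max ≈ 2.62 m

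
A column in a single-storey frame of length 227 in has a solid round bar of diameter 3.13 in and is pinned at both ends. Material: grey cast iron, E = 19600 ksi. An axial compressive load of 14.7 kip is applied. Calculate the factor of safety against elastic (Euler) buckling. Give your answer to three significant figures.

n ≈ 1.20

I = πd⁴/64 = π×3.13⁴/64 = 4.711 in⁴
Effective length L_e = K·L = 1 × 227 = 227.0 in
P_cr = π²EI / L_e² = π² × 19600×10³ × 4.711 / 227.0² = 1.769×10^4 lb
Factor of safety n = P_cr / P = 17.687 / 14.7 = 1.20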